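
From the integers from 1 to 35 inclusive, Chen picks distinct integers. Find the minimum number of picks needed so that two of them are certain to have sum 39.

20

Two chosen integers sum to 39 exactly when both halves of some pair {x, 39−x} with 4 ≤ x ≤ 39−x ≤ 35 are chosen — 16 such pairs.
The remaining 3 elements (those with no distinct partner in range) can never complete a 39-sum, so the worst case takes all of them and one from each pair: 3 + 16 = 19.
By pigeonhole, the 20th integer has to be the second member of some pair, so 19 + 1 = 20.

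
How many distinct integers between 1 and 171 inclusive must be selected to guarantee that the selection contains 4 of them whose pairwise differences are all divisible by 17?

52

Integers whose pairwise differences are multiples of 17 are exactly those sharing a remainder mod 17. Pigeonhole: the 17 residue classes mod 17 are the pigeonholes.
With 51 integers one could put 3 in each residue class and have no class reach 4.
The 52nd integer pushes some class to 4, so 17·3 + 1 = 52.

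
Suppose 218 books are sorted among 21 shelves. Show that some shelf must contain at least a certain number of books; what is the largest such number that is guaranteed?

11

Pigeonhole: the 21 shelves are the holes and the 218 books are the pigeons.
If every shelf held at most 10 books, the total would be at most 21 × 10 = 210, which is less than 218.
So some shelf holds at least ⌈218/21⌉ = 11 books.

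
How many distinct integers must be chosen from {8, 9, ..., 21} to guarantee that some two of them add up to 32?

10

A set avoiding the sum 32 can contain at most one of each pair {x, 32−x}, plus the 4 elements whose complement lies outside the range or equal to its own complement.
The integers 8, …, 16 (9 of them) are such a set: any two sum to at least 8+9 = 17 and at most 15+16 = 31 < 32.
By pigeonhole, any 10th integer completes one of the 5 pairs, so 10 choices force a sum of 32.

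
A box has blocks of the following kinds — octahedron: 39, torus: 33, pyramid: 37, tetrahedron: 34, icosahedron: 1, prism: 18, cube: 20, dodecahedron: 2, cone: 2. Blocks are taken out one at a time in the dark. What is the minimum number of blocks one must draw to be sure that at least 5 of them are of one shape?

Pigeonhole: put each drawn block into a box by shape. The largest draw with every box below 5 takes min(count, 4) from each shape; shapes with fewer than 4 contribute all they have.
Σ min(cᵢ, 4) = 4 + 4 + 4 + 4 + 1 + 4 + 4 + 2 + 2 = 29.
Draw number 29 + 1 = 30 must push one box to 5.

30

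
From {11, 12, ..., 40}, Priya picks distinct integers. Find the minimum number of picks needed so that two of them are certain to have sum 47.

18

A set avoiding the sum 47 can contain at most one of each pair {x, 47−x}, plus the 4 elements whose complement lies outside the range.
The integers 24, …, 40 (17 of them) are such a set: any two sum to at least 24+25 = 49 > 47.
By the pigeonhole principle, any 18th integer completes one of the 13 pairs, so 18 choices force a sum of 47.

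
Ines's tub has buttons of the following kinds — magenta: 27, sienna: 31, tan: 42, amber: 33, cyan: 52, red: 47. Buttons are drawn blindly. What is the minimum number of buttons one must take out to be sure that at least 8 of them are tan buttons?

In the worst case for collecting tan buttons, every non-tan button comes out first.
There are 27 + 31 + 33 + 52 + 47 = 190 non-tan buttons altogether.
After those, each further button must be tan, so 190 + 8 = 198 draws guarantee 8 tan buttons.

198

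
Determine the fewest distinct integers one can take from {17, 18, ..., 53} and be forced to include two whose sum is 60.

25

A set avoiding the sum 60 can contain at most one of each pair {x, 60−x}, plus the 11 elements whose complement lies outside the range or equal to its own complement.
The integers 30, …, 53 (24 of them) are such a set: any two sum to at least 30+31 = 61 > 60.
Pigeonhole: any 25th integer completes one of the 13 pairs, so 25 choices force a sum of 60.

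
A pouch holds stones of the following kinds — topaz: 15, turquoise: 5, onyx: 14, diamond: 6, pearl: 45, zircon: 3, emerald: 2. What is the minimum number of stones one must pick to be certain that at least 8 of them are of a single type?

An adversary could hand out at most 7 stones per type (4 types run out sooner): 7 + 5 + 7 + 6 + 7 + 3 + 2 = 37 stones and still no type has 8.
By the pigeonhole principle, one more stone lands in a type already at 7, so 38 draws are enough and 37 are not.

38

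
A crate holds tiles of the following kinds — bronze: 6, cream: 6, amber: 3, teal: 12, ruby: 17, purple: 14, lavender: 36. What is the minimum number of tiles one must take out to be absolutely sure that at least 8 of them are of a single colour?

Pigeonhole: put each drawn tile into a box by colour. The largest draw with every box below 8 takes min(count, 7) from each colour; colours with fewer than 7 contribute all they have.
Σ min(cᵢ, 7) = 6 + 6 + 3 + 7 + 7 + 7 + 7 = 43.
Draw number 43 + 1 = 44 must push one box to 8.

44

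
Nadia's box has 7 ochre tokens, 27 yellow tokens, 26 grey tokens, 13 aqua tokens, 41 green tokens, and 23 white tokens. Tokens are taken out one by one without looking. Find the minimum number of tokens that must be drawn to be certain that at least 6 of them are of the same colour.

By pigeonhole, put each drawn token into a box by colour. The largest draw with every box below 6 takes min(count, 5) from each colour.
Σ min(cᵢ, 5) = 5 + 5 + 5 + 5 + 5 + 5 = 30.
Draw number 30 + 1 = 31 must push one box to 6.

31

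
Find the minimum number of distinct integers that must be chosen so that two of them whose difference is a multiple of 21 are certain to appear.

22

Integers whose pairwise differences are multiples of 21 are exactly those sharing a remainder mod 21. The 21 residue classes mod 21 are the pigeonholes.
With 21 integers one could put 1 in each residue class and have no class reach 2.
The 22nd integer pushes some class to 2, so 21·1 + 1 = 22.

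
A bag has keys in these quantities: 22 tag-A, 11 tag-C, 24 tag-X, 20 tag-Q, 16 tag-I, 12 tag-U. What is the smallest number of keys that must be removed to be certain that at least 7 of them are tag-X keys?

In the worst case for collecting tag-X keys, every non-tag-X key comes out first.
There are 22 + 11 + 20 + 16 + 12 = 81 non-tag-X keys altogether.
After those, each further key must be tag-X, so 81 + 7 = 88 draws guarantee 7 tag-X keys.

88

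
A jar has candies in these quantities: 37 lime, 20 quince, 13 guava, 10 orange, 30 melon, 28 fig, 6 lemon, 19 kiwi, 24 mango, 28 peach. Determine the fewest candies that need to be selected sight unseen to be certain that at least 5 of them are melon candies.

190

In the worst case for collecting melon candies, every non-melon candy comes out first.
There are 37 + 20 + 13 + 10 + 28 + 6 + 19 + 24 + 28 = 185 non-melon candies altogether.
After those, each further candy must be melon, so 185 + 5 = 190 draws guarantee 5 melon candies.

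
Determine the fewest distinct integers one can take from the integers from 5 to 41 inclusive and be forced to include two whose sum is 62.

Two chosen integers sum to 62 exactly when both halves of some pair {x, 62−x} with 21 ≤ x ≤ 62−x ≤ 41 are chosen — 10 such pairs.
The remaining 17 elements (those with no distinct partner in range) can never complete a 62-sum, so the worst case takes all of them and one from each pair: 17 + 10 = 27.
By the pigeonhole principle, the 28th integer has to be the second member of some pair, so 27 + 1 = 28.

28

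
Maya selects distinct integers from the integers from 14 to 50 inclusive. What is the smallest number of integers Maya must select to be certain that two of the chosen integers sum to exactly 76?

Group the elements by complementary pair {x, 76−x}: {26,50}, {27,49}, {28,48}, …, giving 12 two-element pairs; the single value 38 (it cannot pair with itself since the integers are distinct); and 12 integers whose partner 76−x falls outside [14,50].
By pigeonhole, treating each of those 25 groups as a pigeonhole, one can pick one integer per group — 25 integers — with no two summing to 76.
The 26th integer lands in an occupied pair, forcing a sum of 76.

26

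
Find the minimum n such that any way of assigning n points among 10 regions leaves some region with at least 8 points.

With 70 points one could put exactly 7 in each of the 10 regions, and no region would reach 8.
By pigeonhole, one more point must land in a region that already has 7, giving it 8.
So 10 × 7 + 1 = 71 points are required.

71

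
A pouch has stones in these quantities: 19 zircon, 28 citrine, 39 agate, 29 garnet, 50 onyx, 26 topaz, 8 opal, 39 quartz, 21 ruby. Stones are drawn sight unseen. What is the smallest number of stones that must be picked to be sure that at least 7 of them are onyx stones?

In the worst case for collecting onyx stones, every non-onyx stone comes out first.
There are 19 + 28 + 39 + 29 + 26 + 8 + 39 + 21 = 209 non-onyx stones altogether.
After those, each further stone must be onyx, so 209 + 7 = 216 draws guarantee 7 onyx stones.

216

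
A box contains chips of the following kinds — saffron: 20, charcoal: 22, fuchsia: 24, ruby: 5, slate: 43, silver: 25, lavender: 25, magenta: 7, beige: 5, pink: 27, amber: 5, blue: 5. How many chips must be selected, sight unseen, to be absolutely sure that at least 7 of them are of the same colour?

69

Put each drawn chip into a box by colour. The largest draw with every box below 7 takes min(count, 6) from each colour; colours with fewer than 6 contribute all they have.
Σ min(cᵢ, 6) = 6 + 6 + 6 + 5 + 6 + 6 + 6 + 6 + 5 + 6 + 5 + 5 = 68.
Draw number 68 + 1 = 69 must push one box to 7.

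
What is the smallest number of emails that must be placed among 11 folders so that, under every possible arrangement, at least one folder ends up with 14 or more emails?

144

With 143 emails one could put exactly 13 in each of the 11 folders, and no folder would reach 14.
One more email must land in a folder that already has 13, giving it 14.
So 11 × 13 + 1 = 144 emails are required.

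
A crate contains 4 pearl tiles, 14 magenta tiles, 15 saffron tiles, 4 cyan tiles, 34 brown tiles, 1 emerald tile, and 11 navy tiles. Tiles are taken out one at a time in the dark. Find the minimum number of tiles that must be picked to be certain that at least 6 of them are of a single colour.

The 7 colours are the holes; the tiles drawn are the pigeons.
To avoid 6 of any one colour, the worst case takes at most 5 of each colour, or every tile of a colour that has fewer than 5.
That gives 4 + 5 + 5 + 4 + 5 + 1 + 5 = 29 tiles with no colour reaching 6.
The next tile forces some colour to 6, so 29 + 1 = 30.

30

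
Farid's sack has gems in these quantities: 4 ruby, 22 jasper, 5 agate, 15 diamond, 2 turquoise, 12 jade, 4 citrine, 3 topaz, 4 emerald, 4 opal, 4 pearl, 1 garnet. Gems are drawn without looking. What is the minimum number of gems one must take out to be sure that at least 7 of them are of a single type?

50

By the pigeonhole principle, put each drawn gem into a box by type. The largest draw with every box below 7 takes min(count, 6) from each type; types with fewer than 6 contribute all they have.
Σ min(cᵢ, 6) = 4 + 6 + 5 + 6 + 2 + 6 + 4 + 3 + 4 + 4 + 4 + 1 = 49.
Draw number 49 + 1 = 50 must push one box to 7.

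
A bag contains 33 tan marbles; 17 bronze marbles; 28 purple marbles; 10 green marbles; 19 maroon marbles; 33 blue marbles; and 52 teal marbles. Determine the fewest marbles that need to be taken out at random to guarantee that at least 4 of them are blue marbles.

In the worst case for collecting blue marbles, every non-blue marble comes out first.
There are 33 + 17 + 28 + 10 + 19 + 52 = 159 non-blue marbles altogether.
After those, each further marble must be blue, so 159 + 4 = 163 draws guarantee 4 blue marbles.

163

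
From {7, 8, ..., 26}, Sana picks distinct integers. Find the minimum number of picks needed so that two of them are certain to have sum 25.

A set avoiding the sum 25 can contain at most one of each pair {x, 25−x}, plus the 8 elements whose complement lies outside the range.
The integers 13, …, 26 (14 of them) are such a set: any two sum to at least 13+14 = 27 > 25.
Any 15th integer completes one of the 6 pairs, so 15 choices force a sum of 25.

15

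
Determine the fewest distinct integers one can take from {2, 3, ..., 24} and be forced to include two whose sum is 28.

A set avoiding the sum 28 can contain at most one of each pair {x, 28−x}, plus the 3 elements whose complement lies outside the range or equal to its own complement.
The integers 2, …, 14 (13 of them) are such a set: any two sum to at least 2+3 = 5 and at most 13+14 = 27 < 28.
Any 14th integer completes one of the 10 pairs, so 14 choices force a sum of 28.

14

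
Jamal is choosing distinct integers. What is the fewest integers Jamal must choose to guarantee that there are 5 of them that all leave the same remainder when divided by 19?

The 19 residue classes mod 19 are the pigeonholes.
With 76 integers one could put 4 in each residue class and have no class reach 5.
The 77th integer pushes some class to 5, so 19·4 + 1 = 77.

77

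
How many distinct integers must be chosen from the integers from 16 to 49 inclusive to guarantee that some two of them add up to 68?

Two chosen integers sum to 68 exactly when both halves of some pair {x, 68−x} with 19 ≤ x ≤ 68−x ≤ 49 are chosen — 15 such pairs.
The remaining 4 elements (those with no distinct partner in range) can never complete a 68-sum, so the worst case takes all of them and one from each pair: 4 + 15 = 19.
The 20th integer has to be the second member of some pair, so 19 + 1 = 20.

20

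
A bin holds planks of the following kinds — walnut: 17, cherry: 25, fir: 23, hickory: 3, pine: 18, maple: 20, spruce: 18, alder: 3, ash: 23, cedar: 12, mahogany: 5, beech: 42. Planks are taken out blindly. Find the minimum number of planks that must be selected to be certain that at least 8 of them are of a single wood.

75

An adversary could hand out at most 7 planks per wood (hickory, alder, mahogany run out sooner): 7 + 7 + 7 + 3 + 7 + 7 + 7 + 3 + 7 + 7 + 5 + 7 = 74 planks and still no wood has 8.
By pigeonhole, one more plank lands in a wood already at 7, so 75 draws are enough and 74 are not.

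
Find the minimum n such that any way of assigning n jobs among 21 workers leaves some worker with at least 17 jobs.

337

With 336 jobs one could put exactly 16 in each of the 21 workers, and no worker would reach 17.
One more job must land in a worker that already has 16, giving it 17.
So 21 × 16 + 1 = 337 jobs are required.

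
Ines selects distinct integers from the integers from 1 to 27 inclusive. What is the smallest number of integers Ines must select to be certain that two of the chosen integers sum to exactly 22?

18

Group the elements by complementary pair {x, 22−x}: {1,21}, {2,20}, {3,19}, …, giving 10 two-element pairs, the single value 11 (it cannot pair with itself since the integers are distinct), and 6 integers whose partner 22−x falls outside [1,27].
Treating each of those 17 groups as a pigeonhole, one can pick one integer per group — 17 integers — with no two summing to 22.
The 18th integer lands in an occupied pair, forcing a sum of 22.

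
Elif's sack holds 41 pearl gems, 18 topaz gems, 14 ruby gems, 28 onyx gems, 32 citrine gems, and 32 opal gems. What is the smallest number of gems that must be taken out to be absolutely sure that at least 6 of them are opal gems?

139

In the worst case for collecting opal gems, every non-opal gem comes out first.
There are 41 + 18 + 14 + 28 + 32 = 133 non-opal gems altogether.
After those, each further gem must be opal, so 133 + 6 = 139 draws guarantee 6 opal gems.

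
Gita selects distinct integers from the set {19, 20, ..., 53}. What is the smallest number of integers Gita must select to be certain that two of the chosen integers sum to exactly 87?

Group the elements by complementary pair {x, 87−x}: {34,53}, {35,52}, {36,51}, …, giving 10 two-element pairs and 15 integers whose partner 87−x falls outside [19,53].
Treating each of those 25 groups as a pigeonhole, one can pick one integer per group — 25 integers — with no two summing to 87.
The 26th integer lands in an occupied pair, forcing a sum of 87.

26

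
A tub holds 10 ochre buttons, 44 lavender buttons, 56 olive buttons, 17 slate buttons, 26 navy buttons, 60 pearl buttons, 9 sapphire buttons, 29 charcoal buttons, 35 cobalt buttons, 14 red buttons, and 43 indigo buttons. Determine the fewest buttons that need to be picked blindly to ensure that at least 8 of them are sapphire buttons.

In the worst case for collecting sapphire buttons, every non-sapphire button comes out first.
There are 10 + 44 + 56 + 17 + 26 + 60 + 29 + 35 + 14 + 43 = 334 non-sapphire buttons altogether.
After those, each further button must be sapphire, so 334 + 8 = 342 draws guarantee 8 sapphire buttons.

342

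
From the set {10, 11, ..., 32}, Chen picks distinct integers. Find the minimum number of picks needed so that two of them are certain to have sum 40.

A set avoiding the sum 40 can contain at most one of each pair {x, 40−x}, plus the 3 elements whose complement lies outside the range or equal to its own complement.
The integers 20, …, 32 (13 of them) are such a set: any two sum to at least 20+21 = 41 > 40.
By the pigeonhole principle, any 14th integer completes one of the 10 pairs, so 14 choices force a sum of 40.

14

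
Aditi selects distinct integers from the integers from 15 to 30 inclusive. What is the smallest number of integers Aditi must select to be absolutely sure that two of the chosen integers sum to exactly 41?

11

A set avoiding the sum 41 can contain at most one of each pair {x, 41−x}, plus the 4 elements whose complement lies outside the range.
The integers 21, …, 30 (10 of them) are such a set: any two sum to at least 21+22 = 43 > 41.
Pigeonhole: any 11th integer completes one of the 6 pairs, so 11 choices force a sum of 41.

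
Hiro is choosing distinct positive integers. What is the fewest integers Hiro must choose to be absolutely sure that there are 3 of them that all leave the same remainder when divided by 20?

41

By the pigeonhole principle, the 20 residue classes mod 20 are the pigeonholes.
With 40 integers one could put 2 in each residue class and have no class reach 3.
The 41st integer pushes some class to 3, so 20·2 + 1 = 41.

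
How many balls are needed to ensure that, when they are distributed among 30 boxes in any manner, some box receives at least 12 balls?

With 330 balls one could put exactly 11 in each of the 30 boxes, and no box would reach 12.
One more ball must land in a box that already has 11, giving it 12.
So 30 × 11 + 1 = 331 balls are required.

331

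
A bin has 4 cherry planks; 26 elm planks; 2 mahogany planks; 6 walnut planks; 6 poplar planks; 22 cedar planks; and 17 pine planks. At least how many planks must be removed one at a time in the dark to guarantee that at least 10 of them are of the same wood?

46

By the pigeonhole principle, the 7 woods are the holes; the planks drawn are the pigeons.
To avoid 10 of any one wood, the worst case takes at most 9 of each wood, or every plank of a wood that has fewer than 9.
That gives 4 + 9 + 2 + 6 + 6 + 9 + 9 = 45 planks with no wood reaching 10.
The next plank forces some wood to 10, so 45 + 1 = 46.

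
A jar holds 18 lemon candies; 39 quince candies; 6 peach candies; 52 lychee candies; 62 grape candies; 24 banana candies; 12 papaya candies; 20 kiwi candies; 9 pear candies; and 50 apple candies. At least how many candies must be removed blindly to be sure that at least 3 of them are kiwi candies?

In the worst case for collecting kiwi candies, every non-kiwi candy comes out first.
There are 18 + 39 + 6 + 52 + 62 + 24 + 12 + 9 + 50 = 272 non-kiwi candies altogether.
After those, each further candy must be kiwi, so 272 + 3 = 275 draws guarantee 3 kiwi candies.

275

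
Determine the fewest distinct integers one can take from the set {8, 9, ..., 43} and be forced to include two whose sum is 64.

26

A set avoiding the sum 64 can contain at most one of each pair {x, 64−x}, plus the 14 elements whose complement lies outside the range or equal to its own complement.
The integers 8, …, 32 (25 of them) are such a set: any two sum to at least 8+9 = 17 and at most 31+32 = 63 < 64.
Any 26th integer completes one of the 11 pairs, so 26 choices force a sum of 64.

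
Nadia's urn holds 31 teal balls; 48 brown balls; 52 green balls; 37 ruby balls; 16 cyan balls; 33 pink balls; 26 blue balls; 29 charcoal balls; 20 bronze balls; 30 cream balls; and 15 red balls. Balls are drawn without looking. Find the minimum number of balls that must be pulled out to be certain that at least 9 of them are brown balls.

In the worst case for collecting brown balls, every non-brown ball comes out first.
There are 31 + 52 + 37 + 16 + 33 + 26 + 29 + 20 + 30 + 15 = 289 non-brown balls altogether.
After those, each further ball must be brown, so 289 + 9 = 298 draws guarantee 9 brown balls.

298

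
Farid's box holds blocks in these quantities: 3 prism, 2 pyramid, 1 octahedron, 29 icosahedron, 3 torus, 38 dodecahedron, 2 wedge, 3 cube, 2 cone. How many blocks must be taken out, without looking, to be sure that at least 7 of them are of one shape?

Pigeonhole: the 9 shapes are the holes; the blocks drawn are the pigeons.
To avoid 7 of any one shape, the worst case takes at most 6 of each shape, or every block of a shape that has fewer than 6.
That gives 3 + 2 + 1 + 6 + 3 + 6 + 2 + 3 + 2 = 28 blocks with no shape reaching 7.
The next block forces some shape to 7, so 28 + 1 = 29.

29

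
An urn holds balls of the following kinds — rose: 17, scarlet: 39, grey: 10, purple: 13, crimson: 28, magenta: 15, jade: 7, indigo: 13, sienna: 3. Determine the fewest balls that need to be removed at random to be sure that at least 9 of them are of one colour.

By the pigeonhole principle, the 9 colours are the holes; the balls drawn are the pigeons.
To avoid 9 of any one colour, the worst case takes at most 8 of each colour, or every ball of a colour that has fewer than 8.
That gives 8 + 8 + 8 + 8 + 8 + 8 + 7 + 8 + 3 = 66 balls with no colour reaching 9.
The next ball forces some colour to 9, so 66 + 1 = 67.

67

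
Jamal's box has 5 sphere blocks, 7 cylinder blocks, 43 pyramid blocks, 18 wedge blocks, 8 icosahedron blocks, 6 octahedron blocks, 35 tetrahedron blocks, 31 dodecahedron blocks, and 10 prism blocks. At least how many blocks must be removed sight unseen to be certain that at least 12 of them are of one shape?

By pigeonhole, the 9 shapes are the holes; the blocks drawn are the pigeons.
To avoid 12 of any one shape, the worst case takes at most 11 of each shape, or every block of a shape that has fewer than 11.
That gives 5 + 7 + 11 + 11 + 8 + 6 + 11 + 11 + 10 = 80 blocks with no shape reaching 12.
The next block forces some shape to 12, so 80 + 1 = 81.

81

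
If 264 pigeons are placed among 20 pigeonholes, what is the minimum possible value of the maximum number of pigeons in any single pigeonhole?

14

By the pigeonhole principle, the 20 pigeonholes are the holes and the 264 pigeons are the pigeons.
If every pigeonhole held at most 13 pigeons, the total would be at most 20 × 13 = 260, which is less than 264.
So some pigeonhole holds at least ⌈264/20⌉ = 14 pigeons.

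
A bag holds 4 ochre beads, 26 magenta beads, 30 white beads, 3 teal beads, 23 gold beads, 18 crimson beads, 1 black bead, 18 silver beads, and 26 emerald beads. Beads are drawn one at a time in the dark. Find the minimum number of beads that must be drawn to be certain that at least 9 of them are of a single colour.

57

The 9 colours are the holes; the beads drawn are the pigeons.
To avoid 9 of any one colour, the worst case takes at most 8 of each colour, or every bead of a colour that has fewer than 8.
That gives 4 + 8 + 8 + 3 + 8 + 8 + 1 + 8 + 8 = 56 beads with no colour reaching 9.
The next bead forces some colour to 9, so 56 + 1 = 57.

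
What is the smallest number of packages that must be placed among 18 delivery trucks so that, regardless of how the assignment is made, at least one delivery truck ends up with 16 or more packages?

271

With 270 packages one could put exactly 15 in each of the 18 delivery trucks, and no delivery truck would reach 16.
Pigeonhole: one more package must land in a delivery truck that already has 15, giving it 16.
So 18 × 15 + 1 = 271 packages are required.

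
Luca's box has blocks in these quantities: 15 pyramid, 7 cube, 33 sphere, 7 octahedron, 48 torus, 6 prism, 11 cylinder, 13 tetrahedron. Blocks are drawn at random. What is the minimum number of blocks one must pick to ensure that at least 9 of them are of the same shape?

The 8 shapes are the holes; the blocks drawn are the pigeons.
To avoid 9 of any one shape, the worst case takes at most 8 of each shape, or every block of a shape that has fewer than 8.
That gives 8 + 7 + 8 + 7 + 8 + 6 + 8 + 8 = 60 blocks with no shape reaching 9.
The next block forces some shape to 9, so 60 + 1 = 61.

61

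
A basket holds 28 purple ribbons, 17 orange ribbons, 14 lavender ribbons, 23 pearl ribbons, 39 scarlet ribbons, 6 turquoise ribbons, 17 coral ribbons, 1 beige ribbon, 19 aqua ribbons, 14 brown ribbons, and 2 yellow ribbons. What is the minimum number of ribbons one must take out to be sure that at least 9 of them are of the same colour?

74

An adversary could hand out at most 8 ribbons per colour (turquoise, beige, yellow run out sooner): 8 + 8 + 8 + 8 + 8 + 6 + 8 + 1 + 8 + 8 + 2 = 73 ribbons and still no colour has 9.
One more ribbon lands in a colour already at 8, so 74 draws are enough and 73 are not.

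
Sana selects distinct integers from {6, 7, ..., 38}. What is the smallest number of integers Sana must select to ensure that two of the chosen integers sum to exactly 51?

Group the elements by complementary pair {x, 51−x}: {13,38}, {14,37}, {15,36}, …, giving 13 two-element pairs and 7 integers whose partner 51−x falls outside [6,38].
By the pigeonhole principle, treating each of those 20 groups as a pigeonhole, one can pick one integer per group — 20 integers — with no two summing to 51.
The 21st integer lands in an occupied pair, forcing a sum of 51.

21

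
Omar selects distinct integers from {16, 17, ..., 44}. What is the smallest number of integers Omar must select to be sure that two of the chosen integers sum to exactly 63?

17

Two chosen integers sum to 63 exactly when both halves of some pair {x, 63−x} with 19 ≤ x ≤ 63−x ≤ 44 are chosen — 13 such pairs.
The remaining 3 elements (those with no distinct partner in range) can never complete a 63-sum, so the worst case takes all of them and one from each pair: 3 + 13 = 16.
The 17th integer has to be the second member of some pair, so 16 + 1 = 17.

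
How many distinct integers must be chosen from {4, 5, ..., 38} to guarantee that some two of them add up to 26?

27

Two chosen integers sum to 26 exactly when both halves of some pair {x, 26−x} with 4 ≤ x ≤ 26−x ≤ 22 are chosen — 9 such pairs.
The remaining 17 elements (those with no distinct partner in range) can never complete a 26-sum, so the worst case takes all of them and one from each pair: 17 + 9 = 26.
Pigeonhole: the 27th integer has to be the second member of some pair, so 26 + 1 = 27.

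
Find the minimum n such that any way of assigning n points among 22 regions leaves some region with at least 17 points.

353

With 352 points one could put exactly 16 in each of the 22 regions, and no region would reach 17.
One more point must land in a region that already has 16, giving it 17.
So 22 × 16 + 1 = 353 points are required.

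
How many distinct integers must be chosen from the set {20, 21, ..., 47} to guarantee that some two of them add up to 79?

21

Two chosen integers sum to 79 exactly when both halves of some pair {x, 79−x} with 32 ≤ x ≤ 79−x ≤ 47 are chosen — 8 such pairs.
The remaining 12 elements (those with no distinct partner in range) can never complete a 79-sum, so the worst case takes all of them and one from each pair: 12 + 8 = 20.
The 21st integer has to be the second member of some pair, so 20 + 1 = 21.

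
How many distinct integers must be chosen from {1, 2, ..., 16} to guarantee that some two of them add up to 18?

A set avoiding the sum 18 can contain at most one of each pair {x, 18−x}, plus the 2 elements whose complement lies outside the range or equal to its own complement.
The integers 1, …, 9 (9 of them) are such a set: any two sum to at least 1+2 = 3 and at most 8+9 = 17 < 18.
By pigeonhole, any 10th integer completes one of the 7 pairs, so 10 choices force a sum of 18.

10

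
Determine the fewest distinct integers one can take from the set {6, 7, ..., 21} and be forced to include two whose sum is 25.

10

Group the elements by complementary pair {x, 25−x}: {6,19}, {7,18}, {8,17}, …, giving 7 two-element pairs and 2 integers whose partner 25−x falls outside [6,21].
Treating each of those 9 groups as a pigeonhole, one can pick one integer per group — 9 integers — with no two summing to 25.
The 10th integer lands in an occupied pair, forcing a sum of 25.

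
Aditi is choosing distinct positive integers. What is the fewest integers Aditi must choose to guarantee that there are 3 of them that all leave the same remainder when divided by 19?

39

The 19 residue classes mod 19 are the pigeonholes.
With 38 integers one could put 2 in each residue class and have no class reach 3.
The 39th integer pushes some class to 3, so 19·2 + 1 = 39.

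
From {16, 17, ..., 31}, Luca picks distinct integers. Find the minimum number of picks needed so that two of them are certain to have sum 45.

Group the elements by complementary pair {x, 45−x}: {16,29}, {17,28}, {18,27}, …, giving 7 two-element pairs and 2 integers whose partner 45−x falls outside [16,31].
Pigeonhole: treating each of those 9 groups as a pigeonhole, one can pick one integer per group — 9 integers — with no two summing to 45.
The 10th integer lands in an occupied pair, forcing a sum of 45.

10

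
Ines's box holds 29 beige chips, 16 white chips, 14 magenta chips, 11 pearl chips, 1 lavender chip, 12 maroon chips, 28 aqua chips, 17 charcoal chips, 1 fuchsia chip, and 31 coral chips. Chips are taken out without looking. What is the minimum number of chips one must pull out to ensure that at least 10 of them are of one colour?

75

An adversary could hand out at most 9 chips per colour (lavender, fuchsia run out sooner): 9 + 9 + 9 + 9 + 1 + 9 + 9 + 9 + 1 + 9 = 74 chips and still no colour has 10.
By pigeonhole, one more chip lands in a colour already at 9, so 75 draws are enough and 74 are not.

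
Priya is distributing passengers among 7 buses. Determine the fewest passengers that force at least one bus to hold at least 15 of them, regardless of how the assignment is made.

With 98 passengers one could put exactly 14 in each of the 7 buses, and no bus would reach 15.
Pigeonhole: one more passenger must land in a bus that already has 14, giving it 15.
So 7 × 14 + 1 = 99 passengers are required.

99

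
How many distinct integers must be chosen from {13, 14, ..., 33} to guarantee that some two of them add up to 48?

A set avoiding the sum 48 can contain at most one of each pair {x, 48−x}, plus the 3 elements whose complement lies outside the range or equal to its own complement.
The integers 13, …, 24 (12 of them) are such a set: any two sum to at least 13+14 = 27 and at most 23+24 = 47 < 48.
By pigeonhole, any 13th integer completes one of the 9 pairs, so 13 choices force a sum of 48.

13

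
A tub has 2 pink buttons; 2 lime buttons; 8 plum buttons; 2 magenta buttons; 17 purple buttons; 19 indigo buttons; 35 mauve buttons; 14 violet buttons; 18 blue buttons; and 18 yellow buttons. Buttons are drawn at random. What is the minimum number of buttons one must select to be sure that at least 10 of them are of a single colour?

69

An adversary could hand out at most 9 buttons per colour (4 colours run out sooner): 2 + 2 + 8 + 2 + 9 + 9 + 9 + 9 + 9 + 9 = 68 buttons and still no colour has 10.
By pigeonhole, one more button lands in a colour already at 9, so 69 draws are enough and 68 are not.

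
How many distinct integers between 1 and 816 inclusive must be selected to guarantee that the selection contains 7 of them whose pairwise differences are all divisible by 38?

229

Integers whose pairwise differences are multiples of 38 are exactly those sharing a remainder mod 38. By pigeonhole, the 38 residue classes mod 38 are the pigeonholes.
With 228 integers one could put 6 in each residue class and have no class reach 7.
The 229th integer pushes some class to 7, so 38·6 + 1 = 229.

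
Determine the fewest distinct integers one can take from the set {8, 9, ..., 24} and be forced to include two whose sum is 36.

A set avoiding the sum 36 can contain at most one of each pair {x, 36−x}, plus the 5 elements whose complement lies outside the range or equal to its own complement.
The integers 8, …, 18 (11 of them) are such a set: any two sum to at least 8+9 = 17 and at most 17+18 = 35 < 36.
Any 12th integer completes one of the 6 pairs, so 12 choices force a sum of 36.

12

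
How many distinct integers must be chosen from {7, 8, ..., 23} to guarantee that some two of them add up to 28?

Group the elements by complementary pair {x, 28−x}: {7,21}, {8,20}, {9,19}, …, giving 7 two-element pairs, the single value 14 (it cannot pair with itself since the integers are distinct), and 2 integers whose partner 28−x falls outside [7,23].
By pigeonhole, treating each of those 10 groups as a pigeonhole, one can pick one integer per group — 10 integers — with no two summing to 28.
The 11th integer lands in an occupied pair, forcing a sum of 28.

11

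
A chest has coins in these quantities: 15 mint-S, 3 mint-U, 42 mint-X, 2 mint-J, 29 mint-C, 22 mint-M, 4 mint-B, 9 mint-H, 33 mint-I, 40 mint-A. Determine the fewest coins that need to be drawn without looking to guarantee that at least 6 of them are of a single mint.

An adversary could hand out at most 5 coins per mint (mint-U, mint-J, mint-B run out sooner): 5 + 3 + 5 + 2 + 5 + 5 + 4 + 5 + 5 + 5 = 44 coins and still no mint has 6.
One more coin lands in a mint already at 5, so 45 draws are enough and 44 are not.

45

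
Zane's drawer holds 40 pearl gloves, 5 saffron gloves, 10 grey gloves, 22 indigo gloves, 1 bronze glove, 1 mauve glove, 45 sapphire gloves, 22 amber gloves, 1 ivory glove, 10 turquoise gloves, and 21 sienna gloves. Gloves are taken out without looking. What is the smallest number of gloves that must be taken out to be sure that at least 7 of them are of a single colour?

51

An adversary could hand out at most 6 gloves per colour (4 colours run out sooner): 6 + 5 + 6 + 6 + 1 + 1 + 6 + 6 + 1 + 6 + 6 = 50 gloves and still no colour has 7.
Pigeonhole: one more glove lands in a colour already at 6, so 51 draws are enough and 50 are not.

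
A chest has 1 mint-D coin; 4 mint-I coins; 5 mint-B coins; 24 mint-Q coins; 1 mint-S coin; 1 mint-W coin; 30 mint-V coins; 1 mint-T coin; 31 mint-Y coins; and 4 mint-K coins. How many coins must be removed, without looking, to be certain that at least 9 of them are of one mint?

42

By the pigeonhole principle, the 10 mints are the holes; the coins drawn are the pigeons.
To avoid 9 of any one mint, the worst case takes at most 8 of each mint, or every coin of a mint that has fewer than 8.
That gives 1 + 4 + 5 + 8 + 1 + 1 + 8 + 1 + 8 + 4 = 41 coins with no mint reaching 9.
The next coin forces some mint to 9, so 41 + 1 = 42.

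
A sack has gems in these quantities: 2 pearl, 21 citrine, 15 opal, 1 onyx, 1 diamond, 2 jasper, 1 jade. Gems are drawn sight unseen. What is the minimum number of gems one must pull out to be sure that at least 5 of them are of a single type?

By the pigeonhole principle, put each drawn gem into a box by type. The largest draw with every box below 5 takes min(count, 4) from each type; types with fewer than 4 contribute all they have.
Σ min(cᵢ, 4) = 2 + 4 + 4 + 1 + 1 + 2 + 1 = 15.
Draw number 15 + 1 = 16 must push one box to 5.

16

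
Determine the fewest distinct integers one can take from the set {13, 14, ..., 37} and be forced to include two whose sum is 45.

A set avoiding the sum 45 can contain at most one of each pair {x, 45−x}, plus the 5 elements whose complement lies outside the range.
The integers 23, …, 37 (15 of them) are such a set: any two sum to at least 23+24 = 47 > 45.
Any 16th integer completes one of the 10 pairs, so 16 choices force a sum of 45.

16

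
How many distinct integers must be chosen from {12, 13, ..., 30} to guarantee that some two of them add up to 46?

13

Two chosen integers sum to 46 exactly when both halves of some pair {x, 46−x} with 16 ≤ x ≤ 46−x ≤ 30 are chosen — 7 such pairs.
The remaining 5 elements (those with no distinct partner in range) can never complete a 46-sum, so the worst case takes all of them and one from each pair: 5 + 7 = 12.
By the pigeonhole principle, the 13th integer has to be the second member of some pair, so 12 + 1 = 13.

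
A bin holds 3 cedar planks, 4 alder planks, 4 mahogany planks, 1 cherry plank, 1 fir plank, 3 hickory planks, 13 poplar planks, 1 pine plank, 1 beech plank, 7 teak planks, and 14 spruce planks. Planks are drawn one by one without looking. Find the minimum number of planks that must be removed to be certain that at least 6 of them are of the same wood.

Put each drawn plank into a box by wood. The largest draw with every box below 6 takes min(count, 5) from each wood; woods with fewer than 5 contribute all they have.
Σ min(cᵢ, 5) = 3 + 4 + 4 + 1 + 1 + 3 + 5 + 1 + 1 + 5 + 5 = 33.
Draw number 33 + 1 = 34 must push one box to 6.

34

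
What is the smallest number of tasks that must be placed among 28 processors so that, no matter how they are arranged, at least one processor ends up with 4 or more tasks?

With 84 tasks one could put exactly 3 in each of the 28 processors, and no processor would reach 4.
By the pigeonhole principle, one more task must land in a processor that already has 3, giving it 4.
So 28 × 3 + 1 = 85 tasks are required.

85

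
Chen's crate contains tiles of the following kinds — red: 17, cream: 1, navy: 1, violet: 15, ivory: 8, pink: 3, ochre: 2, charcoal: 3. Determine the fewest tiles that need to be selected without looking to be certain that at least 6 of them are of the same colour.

An adversary could hand out at most 5 tiles per colour (5 colours run out sooner): 5 + 1 + 1 + 5 + 5 + 3 + 2 + 3 = 25 tiles and still no colour has 6.
One more tile lands in a colour already at 5, so 26 draws are enough and 25 are not.

26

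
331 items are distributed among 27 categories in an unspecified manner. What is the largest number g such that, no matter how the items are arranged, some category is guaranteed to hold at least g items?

13

The 27 categories are the holes and the 331 items are the pigeons.
If every category held at most 12 items, the total would be at most 27 × 12 = 324, which is less than 331.
So some category holds at least ⌈331/27⌉ = 13 items.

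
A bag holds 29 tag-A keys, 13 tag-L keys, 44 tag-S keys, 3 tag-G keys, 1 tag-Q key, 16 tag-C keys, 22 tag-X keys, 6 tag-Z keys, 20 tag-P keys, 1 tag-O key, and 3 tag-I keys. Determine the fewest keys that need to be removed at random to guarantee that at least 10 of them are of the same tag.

69

Put each drawn key into a box by tag. The largest draw with every box below 10 takes min(count, 9) from each tag; tags with fewer than 9 contribute all they have.
Σ min(cᵢ, 9) = 9 + 9 + 9 + 3 + 1 + 9 + 9 + 6 + 9 + 1 + 3 = 68.
Draw number 68 + 1 = 69 must push one box to 10.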